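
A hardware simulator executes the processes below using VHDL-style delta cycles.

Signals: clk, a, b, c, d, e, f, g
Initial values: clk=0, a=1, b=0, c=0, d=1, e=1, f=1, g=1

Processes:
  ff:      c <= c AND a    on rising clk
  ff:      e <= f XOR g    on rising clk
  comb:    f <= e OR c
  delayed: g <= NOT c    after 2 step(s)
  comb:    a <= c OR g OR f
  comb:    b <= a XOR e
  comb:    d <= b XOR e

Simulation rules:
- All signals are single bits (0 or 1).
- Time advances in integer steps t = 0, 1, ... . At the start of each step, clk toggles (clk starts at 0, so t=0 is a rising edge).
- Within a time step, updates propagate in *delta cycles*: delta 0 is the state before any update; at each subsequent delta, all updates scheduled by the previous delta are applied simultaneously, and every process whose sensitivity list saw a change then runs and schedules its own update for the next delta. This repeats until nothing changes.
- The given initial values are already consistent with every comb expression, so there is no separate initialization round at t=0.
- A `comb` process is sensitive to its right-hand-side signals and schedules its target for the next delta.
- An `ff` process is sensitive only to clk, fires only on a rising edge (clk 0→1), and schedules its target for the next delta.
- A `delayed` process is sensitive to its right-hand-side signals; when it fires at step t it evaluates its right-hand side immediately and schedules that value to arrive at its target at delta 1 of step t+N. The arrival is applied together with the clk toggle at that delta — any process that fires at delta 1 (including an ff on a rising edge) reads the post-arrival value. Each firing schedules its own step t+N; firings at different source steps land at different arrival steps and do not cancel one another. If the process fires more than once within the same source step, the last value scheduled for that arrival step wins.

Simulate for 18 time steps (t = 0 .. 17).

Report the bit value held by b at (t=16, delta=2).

0

t0.Δ0 g=1 a=1 c=0 d=1 b=0 e=1 f=1 clk=0
t0.Δ1 g=1 a=1 c=0 d=1 b=0 e=1 f=1 clk=1
t0.Δ2 g=1 a=1 c=0 d=1 b=0 e=0 f=1 clk=1
t0.Δ3 g=1 a=1 c=0 d=0 b=1 e=0 f=0 clk=1
t0.Δ4 g=1 a=1 c=0 d=1 b=1 e=0 f=0 clk=1
t1.Δ0 g=1 a=1 c=0 d=1 b=1 e=0 f=0 clk=1
t1.Δ1 g=1 a=1 c=0 d=1 b=1 e=0 f=0 clk=0
t2.Δ0 g=1 a=1 c=0 d=1 b=1 e=0 f=0 clk=0
t2.Δ1 g=1 a=1 c=0 d=1 b=1 e=0 f=0 clk=1
t2.Δ2 g=1 a=1 c=0 d=1 b=1 e=1 f=0 clk=1
t2.Δ3 g=1 a=1 c=0 d=0 b=0 e=1 f=1 clk=1
t2.Δ4 g=1 a=1 c=0 d=1 b=0 e=1 f=1 clk=1
t3.Δ0 g=1 a=1 c=0 d=1 b=0 e=1 f=1 clk=1
t3.Δ1 g=1 a=1 c=0 d=1 b=0 e=1 f=1 clk=0
t4.Δ0 g=1 a=1 c=0 d=1 b=0 e=1 f=1 clk=0
t4.Δ1 g=1 a=1 c=0 d=1 b=0 e=1 f=1 clk=1
t4.Δ2 g=1 a=1 c=0 d=1 b=0 e=0 f=1 clk=1
t4.Δ3 g=1 a=1 c=0 d=0 b=1 e=0 f=0 clk=1
t4.Δ4 g=1 a=1 c=0 d=1 b=1 e=0 f=0 clk=1
t5.Δ0 g=1 a=1 c=0 d=1 b=1 e=0 f=0 clk=1
t5.Δ1 g=1 a=1 c=0 d=1 b=1 e=0 f=0 clk=0
t6.Δ0 g=1 a=1 c=0 d=1 b=1 e=0 f=0 clk=0
t6.Δ1 g=1 a=1 c=0 d=1 b=1 e=0 f=0 clk=1
t6.Δ2 g=1 a=1 c=0 d=1 b=1 e=1 f=0 clk=1
t6.Δ3 g=1 a=1 c=0 d=0 b=0 e=1 f=1 clk=1
t6.Δ4 g=1 a=1 c=0 d=1 b=0 e=1 f=1 clk=1
t7.Δ0 g=1 a=1 c=0 d=1 b=0 e=1 f=1 clk=1
t7.Δ1 g=1 a=1 c=0 d=1 b=0 e=1 f=1 clk=0
t8.Δ0 g=1 a=1 c=0 d=1 b=0 e=1 f=1 clk=0
t8.Δ1 g=1 a=1 c=0 d=1 b=0 e=1 f=1 clk=1
t8.Δ2 g=1 a=1 c=0 d=1 b=0 e=0 f=1 clk=1
t8.Δ3 g=1 a=1 c=0 d=0 b=1 e=0 f=0 clk=1
t8.Δ4 g=1 a=1 c=0 d=1 b=1 e=0 f=0 clk=1
t9.Δ0 g=1 a=1 c=0 d=1 b=1 e=0 f=0 clk=1
t9.Δ1 g=1 a=1 c=0 d=1 b=1 e=0 f=0 clk=0
t10.Δ0 g=1 a=1 c=0 d=1 b=1 e=0 f=0 clk=0
t10.Δ1 g=1 a=1 c=0 d=1 b=1 e=0 f=0 clk=1
t10.Δ2 g=1 a=1 c=0 d=1 b=1 e=1 f=0 clk=1
t10.Δ3 g=1 a=1 c=0 d=0 b=0 e=1 f=1 clk=1
t10.Δ4 g=1 a=1 c=0 d=1 b=0 e=1 f=1 clk=1
t11.Δ0 g=1 a=1 c=0 d=1 b=0 e=1 f=1 clk=1
t11.Δ1 g=1 a=1 c=0 d=1 b=0 e=1 f=1 clk=0
t12.Δ0 g=1 a=1 c=0 d=1 b=0 e=1 f=1 clk=0
t12.Δ1 g=1 a=1 c=0 d=1 b=0 e=1 f=1 clk=1
t12.Δ2 g=1 a=1 c=0 d=1 b=0 e=0 f=1 clk=1
t12.Δ3 g=1 a=1 c=0 d=0 b=1 e=0 f=0 clk=1
t12.Δ4 g=1 a=1 c=0 d=1 b=1 e=0 f=0 clk=1
t13.Δ0 g=1 a=1 c=0 d=1 b=1 e=0 f=0 clk=1
t13.Δ1 g=1 a=1 c=0 d=1 b=1 e=0 f=0 clk=0
t14.Δ0 g=1 a=1 c=0 d=1 b=1 e=0 f=0 clk=0
t14.Δ1 g=1 a=1 c=0 d=1 b=1 e=0 f=0 clk=1
t14.Δ2 g=1 a=1 c=0 d=1 b=1 e=1 f=0 clk=1
t14.Δ3 g=1 a=1 c=0 d=0 b=0 e=1 f=1 clk=1
t14.Δ4 g=1 a=1 c=0 d=1 b=0 e=1 f=1 clk=1
t15.Δ0 g=1 a=1 c=0 d=1 b=0 e=1 f=1 clk=1
t15.Δ1 g=1 a=1 c=0 d=1 b=0 e=1 f=1 clk=0
t16.Δ0 g=1 a=1 c=0 d=1 b=0 e=1 f=1 clk=0
t16.Δ1 g=1 a=1 c=0 d=1 b=0 e=1 f=1 clk=1
t16.Δ2 g=1 a=1 c=0 d=1 b=0 e=0 f=1 clk=1
t16.Δ3 g=1 a=1 c=0 d=0 b=1 e=0 f=0 clk=1
t16.Δ4 g=1 a=1 c=0 d=1 b=1 e=0 f=0 clk=1
t17.Δ0 g=1 a=1 c=0 d=1 b=1 e=0 f=0 clk=1
t17.Δ1 g=1 a=1 c=0 d=1 b=1 e=0 f=0 clk=0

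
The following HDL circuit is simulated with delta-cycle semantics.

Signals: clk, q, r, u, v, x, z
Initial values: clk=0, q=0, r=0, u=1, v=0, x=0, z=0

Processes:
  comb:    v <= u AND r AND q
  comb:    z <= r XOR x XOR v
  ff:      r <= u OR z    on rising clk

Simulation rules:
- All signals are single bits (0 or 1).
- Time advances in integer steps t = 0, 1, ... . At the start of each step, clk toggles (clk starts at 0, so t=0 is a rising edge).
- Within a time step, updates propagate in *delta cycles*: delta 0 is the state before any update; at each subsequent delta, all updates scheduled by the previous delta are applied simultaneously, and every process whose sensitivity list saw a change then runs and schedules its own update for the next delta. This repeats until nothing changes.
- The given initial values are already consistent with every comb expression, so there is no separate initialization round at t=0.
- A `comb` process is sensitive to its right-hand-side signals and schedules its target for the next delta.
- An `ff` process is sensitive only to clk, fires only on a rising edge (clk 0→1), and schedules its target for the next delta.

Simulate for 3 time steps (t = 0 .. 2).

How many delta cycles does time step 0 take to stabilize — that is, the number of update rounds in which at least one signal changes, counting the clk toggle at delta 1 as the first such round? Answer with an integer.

[bits: r,u,q,x,z,v,clk]
t=0: Δ0=0100000 Δ1=0100001 Δ2=1100001 Δ3=1100101 | 3Δ
t=1: Δ0=1100101 Δ1=1100100 | 1Δ
t=2: Δ0=1100100 Δ1=1100101 | 1Δ

3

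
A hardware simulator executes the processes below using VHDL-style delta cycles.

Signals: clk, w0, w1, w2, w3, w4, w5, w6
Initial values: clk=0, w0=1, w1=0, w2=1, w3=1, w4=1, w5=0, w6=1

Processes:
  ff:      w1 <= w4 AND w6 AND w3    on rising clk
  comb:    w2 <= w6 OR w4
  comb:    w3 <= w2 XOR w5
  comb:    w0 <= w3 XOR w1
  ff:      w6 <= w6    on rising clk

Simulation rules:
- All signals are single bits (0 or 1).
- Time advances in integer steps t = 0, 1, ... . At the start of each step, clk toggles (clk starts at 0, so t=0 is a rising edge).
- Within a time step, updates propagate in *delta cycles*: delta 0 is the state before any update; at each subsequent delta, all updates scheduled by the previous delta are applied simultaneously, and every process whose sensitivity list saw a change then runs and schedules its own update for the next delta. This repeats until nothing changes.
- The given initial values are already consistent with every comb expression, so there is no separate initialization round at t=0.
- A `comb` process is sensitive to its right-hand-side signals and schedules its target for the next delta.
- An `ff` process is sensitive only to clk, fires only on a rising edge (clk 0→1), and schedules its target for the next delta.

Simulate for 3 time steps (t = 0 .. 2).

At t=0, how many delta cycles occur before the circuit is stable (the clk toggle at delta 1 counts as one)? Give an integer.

3

[bits: w2,w6,clk,w0,w1,w3,w5,w4]
t=0: Δ0=11010101 Δ1=11110101 Δ2=11111101 Δ3=11101101 | 3Δ
t=1: Δ0=11101101 Δ1=11001101 | 1Δ
t=2: Δ0=11001101 Δ1=11101101 | 1Δ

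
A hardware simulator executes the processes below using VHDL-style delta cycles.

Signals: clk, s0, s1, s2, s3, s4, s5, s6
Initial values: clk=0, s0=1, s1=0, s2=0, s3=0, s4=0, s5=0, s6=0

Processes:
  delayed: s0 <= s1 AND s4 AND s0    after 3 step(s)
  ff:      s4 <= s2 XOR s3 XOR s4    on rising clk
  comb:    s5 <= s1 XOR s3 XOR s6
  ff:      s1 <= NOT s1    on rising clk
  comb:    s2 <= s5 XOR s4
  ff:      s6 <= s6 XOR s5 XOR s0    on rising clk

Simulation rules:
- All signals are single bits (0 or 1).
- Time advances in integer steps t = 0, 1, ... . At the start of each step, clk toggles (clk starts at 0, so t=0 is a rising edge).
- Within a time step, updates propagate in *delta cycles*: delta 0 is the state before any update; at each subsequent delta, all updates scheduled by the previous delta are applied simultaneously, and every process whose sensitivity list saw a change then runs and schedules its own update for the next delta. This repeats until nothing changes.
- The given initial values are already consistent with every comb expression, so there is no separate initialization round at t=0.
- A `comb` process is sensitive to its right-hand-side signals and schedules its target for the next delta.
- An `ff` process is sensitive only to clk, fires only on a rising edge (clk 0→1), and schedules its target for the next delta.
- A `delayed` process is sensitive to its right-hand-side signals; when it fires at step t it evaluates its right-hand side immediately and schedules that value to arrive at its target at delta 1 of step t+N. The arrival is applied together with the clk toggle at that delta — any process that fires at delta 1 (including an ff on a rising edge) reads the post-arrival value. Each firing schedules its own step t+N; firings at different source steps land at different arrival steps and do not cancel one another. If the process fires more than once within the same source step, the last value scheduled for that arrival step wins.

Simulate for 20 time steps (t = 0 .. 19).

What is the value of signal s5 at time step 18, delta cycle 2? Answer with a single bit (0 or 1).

t=0 Δ0: s6=0 s4=0 s2=0 s5=0 s3=0 clk=0 s0=1 s1=0
  Δ1: clk:0→1
  Δ2: s6:0→1, s1:0→1
  (2Δ to stable)
t=1 Δ0: s6=1 s4=0 s2=0 s5=0 s3=0 clk=1 s0=1 s1=1
  Δ1: clk:1→0
  (1Δ to stable)
t=2 Δ0: s6=1 s4=0 s2=0 s5=0 s3=0 clk=0 s0=1 s1=1
  Δ1: clk:0→1
  Δ2: s6:1→0, s1:1→0
  (2Δ to stable)
t=3 Δ0: s6=0 s4=0 s2=0 s5=0 s3=0 clk=1 s0=1 s1=0
  Δ1: clk:1→0, s0:1→0
  (1Δ to stable)
t=4 Δ0: s6=0 s4=0 s2=0 s5=0 s3=0 clk=0 s0=0 s1=0
  Δ1: clk:0→1
  Δ2: s1:0→1
  Δ3: s5:0→1
  Δ4: s2:0→1
  (4Δ to stable)
t=5 Δ0: s6=0 s4=0 s2=1 s5=1 s3=0 clk=1 s0=0 s1=1
  Δ1: clk:1→0
  (1Δ to stable)
t=6 Δ0: s6=0 s4=0 s2=1 s5=1 s3=0 clk=0 s0=0 s1=1
  Δ1: clk:0→1
  Δ2: s6:0→1, s4:0→1, s1:1→0
  Δ3: s2:1→0
  (3Δ to stable)
t=7 Δ0: s6=1 s4=1 s2=0 s5=1 s3=0 clk=1 s0=0 s1=0
  Δ1: clk:1→0
  (1Δ to stable)
t=8 Δ0: s6=1 s4=1 s2=0 s5=1 s3=0 clk=0 s0=0 s1=0
  Δ1: clk:0→1
  Δ2: s6:1→0, s1:0→1
  (2Δ to stable)
t=9 Δ0: s6=0 s4=1 s2=0 s5=1 s3=0 clk=1 s0=0 s1=1
  Δ1: clk:1→0
  (1Δ to stable)
t=10 Δ0: s6=0 s4=1 s2=0 s5=1 s3=0 clk=0 s0=0 s1=1
  Δ1: clk:0→1
  Δ2: s6:0→1, s1:1→0
  (2Δ to stable)
t=11 Δ0: s6=1 s4=1 s2=0 s5=1 s3=0 clk=1 s0=0 s1=0
  Δ1: clk:1→0
  (1Δ to stable)
t=12 Δ0: s6=1 s4=1 s2=0 s5=1 s3=0 clk=0 s0=0 s1=0
  Δ1: clk:0→1
  Δ2: s6:1→0, s1:0→1
  (2Δ to stable)
t=13 Δ0: s6=0 s4=1 s2=0 s5=1 s3=0 clk=1 s0=0 s1=1
  Δ1: clk:1→0
  (1Δ to stable)
t=14 Δ0: s6=0 s4=1 s2=0 s5=1 s3=0 clk=0 s0=0 s1=1
  Δ1: clk:0→1
  Δ2: s6:0→1, s1:1→0
  (2Δ to stable)
t=15 Δ0: s6=1 s4=1 s2=0 s5=1 s3=0 clk=1 s0=0 s1=0
  Δ1: clk:1→0
  (1Δ to stable)
t=16 Δ0: s6=1 s4=1 s2=0 s5=1 s3=0 clk=0 s0=0 s1=0
  Δ1: clk:0→1
  Δ2: s6:1→0, s1:0→1
  (2Δ to stable)
t=17 Δ0: s6=0 s4=1 s2=0 s5=1 s3=0 clk=1 s0=0 s1=1
  Δ1: clk:1→0
  (1Δ to stable)
t=18 Δ0: s6=0 s4=1 s2=0 s5=1 s3=0 clk=0 s0=0 s1=1
  Δ1: clk:0→1
  Δ2: s6:0→1, s1:1→0
  (2Δ to stable)
t=19 Δ0: s6=1 s4=1 s2=0 s5=1 s3=0 clk=1 s0=0 s1=0
  Δ1: clk:1→0
  (1Δ to stable)

1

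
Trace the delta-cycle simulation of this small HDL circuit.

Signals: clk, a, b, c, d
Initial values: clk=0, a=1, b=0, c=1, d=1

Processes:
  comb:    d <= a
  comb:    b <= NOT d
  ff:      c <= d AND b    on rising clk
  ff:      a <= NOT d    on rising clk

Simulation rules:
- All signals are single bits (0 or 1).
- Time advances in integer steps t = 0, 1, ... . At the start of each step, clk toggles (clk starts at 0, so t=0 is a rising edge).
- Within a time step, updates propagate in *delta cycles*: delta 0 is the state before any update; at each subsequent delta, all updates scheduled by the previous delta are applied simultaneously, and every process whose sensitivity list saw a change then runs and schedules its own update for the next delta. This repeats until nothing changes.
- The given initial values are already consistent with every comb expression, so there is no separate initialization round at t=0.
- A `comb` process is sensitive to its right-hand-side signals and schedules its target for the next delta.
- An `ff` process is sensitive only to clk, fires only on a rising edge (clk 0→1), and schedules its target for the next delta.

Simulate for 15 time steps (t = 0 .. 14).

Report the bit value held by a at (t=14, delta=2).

[bits: a,clk,b,c,d]
t=0: Δ0=10011 Δ1=11011 Δ2=01001 Δ3=01000 Δ4=01100 | 4Δ
t=1: Δ0=01100 Δ1=00100 | 1Δ
t=2: Δ0=00100 Δ1=01100 Δ2=11100 Δ3=11101 Δ4=11001 | 4Δ
t=3: Δ0=11001 Δ1=10001 | 1Δ
t=4: Δ0=10001 Δ1=11001 Δ2=01001 Δ3=01000 Δ4=01100 | 4Δ
t=5: Δ0=01100 Δ1=00100 | 1Δ
t=6: Δ0=00100 Δ1=01100 Δ2=11100 Δ3=11101 Δ4=11001 | 4Δ
t=7: Δ0=11001 Δ1=10001 | 1Δ
t=8: Δ0=10001 Δ1=11001 Δ2=01001 Δ3=01000 Δ4=01100 | 4Δ
t=9: Δ0=01100 Δ1=00100 | 1Δ
t=10: Δ0=00100 Δ1=01100 Δ2=11100 Δ3=11101 Δ4=11001 | 4Δ
t=11: Δ0=11001 Δ1=10001 | 1Δ
t=12: Δ0=10001 Δ1=11001 Δ2=01001 Δ3=01000 Δ4=01100 | 4Δ
t=13: Δ0=01100 Δ1=00100 | 1Δ
t=14: Δ0=00100 Δ1=01100 Δ2=11100 Δ3=11101 Δ4=11001 | 4Δ

1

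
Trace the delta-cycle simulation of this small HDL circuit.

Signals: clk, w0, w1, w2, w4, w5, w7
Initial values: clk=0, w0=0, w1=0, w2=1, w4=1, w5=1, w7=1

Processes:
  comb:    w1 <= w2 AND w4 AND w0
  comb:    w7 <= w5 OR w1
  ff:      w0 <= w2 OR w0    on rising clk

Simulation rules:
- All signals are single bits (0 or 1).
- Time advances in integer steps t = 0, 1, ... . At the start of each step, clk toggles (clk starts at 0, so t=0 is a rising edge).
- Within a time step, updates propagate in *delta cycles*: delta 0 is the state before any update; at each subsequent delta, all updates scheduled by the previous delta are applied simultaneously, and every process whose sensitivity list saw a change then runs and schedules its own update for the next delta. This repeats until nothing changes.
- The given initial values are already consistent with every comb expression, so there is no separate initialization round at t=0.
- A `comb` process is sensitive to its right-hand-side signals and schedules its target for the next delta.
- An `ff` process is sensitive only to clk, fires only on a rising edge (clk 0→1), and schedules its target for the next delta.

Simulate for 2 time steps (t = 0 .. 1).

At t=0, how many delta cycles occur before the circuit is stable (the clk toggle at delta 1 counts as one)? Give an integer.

3

t0.Δ0 w7=1 clk=0 w2=1 w4=1 w0=0 w1=0 w5=1
t0.Δ1 w7=1 clk=1 w2=1 w4=1 w0=0 w1=0 w5=1
t0.Δ2 w7=1 clk=1 w2=1 w4=1 w0=1 w1=0 w5=1
t0.Δ3 w7=1 clk=1 w2=1 w4=1 w0=1 w1=1 w5=1
t1.Δ0 w7=1 clk=1 w2=1 w4=1 w0=1 w1=1 w5=1
t1.Δ1 w7=1 clk=0 w2=1 w4=1 w0=1 w1=1 w5=1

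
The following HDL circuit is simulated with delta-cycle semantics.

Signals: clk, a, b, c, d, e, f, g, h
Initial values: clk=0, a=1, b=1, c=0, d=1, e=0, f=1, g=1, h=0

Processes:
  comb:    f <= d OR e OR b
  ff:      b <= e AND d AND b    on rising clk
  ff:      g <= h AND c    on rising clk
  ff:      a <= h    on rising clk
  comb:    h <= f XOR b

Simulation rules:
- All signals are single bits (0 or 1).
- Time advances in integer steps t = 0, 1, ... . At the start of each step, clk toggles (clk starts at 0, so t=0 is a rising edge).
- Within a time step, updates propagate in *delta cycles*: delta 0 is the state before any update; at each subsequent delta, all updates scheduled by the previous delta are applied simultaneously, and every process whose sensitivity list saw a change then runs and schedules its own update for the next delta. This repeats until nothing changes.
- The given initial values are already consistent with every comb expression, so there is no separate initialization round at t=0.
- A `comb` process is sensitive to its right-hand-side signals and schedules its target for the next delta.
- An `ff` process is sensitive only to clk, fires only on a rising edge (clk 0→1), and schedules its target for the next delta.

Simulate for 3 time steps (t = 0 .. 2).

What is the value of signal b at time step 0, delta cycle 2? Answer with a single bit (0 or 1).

t0.Δ0 e=0 h=0 b=1 clk=0 d=1 a=1 g=1 f=1 c=0
t0.Δ1 e=0 h=0 b=1 clk=1 d=1 a=1 g=1 f=1 c=0
t0.Δ2 e=0 h=0 b=0 clk=1 d=1 a=0 g=0 f=1 c=0
t0.Δ3 e=0 h=1 b=0 clk=1 d=1 a=0 g=0 f=1 c=0
t1.Δ0 e=0 h=1 b=0 clk=1 d=1 a=0 g=0 f=1 c=0
t1.Δ1 e=0 h=1 b=0 clk=0 d=1 a=0 g=0 f=1 c=0
t2.Δ0 e=0 h=1 b=0 clk=0 d=1 a=0 g=0 f=1 c=0
t2.Δ1 e=0 h=1 b=0 clk=1 d=1 a=0 g=0 f=1 c=0
t2.Δ2 e=0 h=1 b=0 clk=1 d=1 a=1 g=0 f=1 c=0

0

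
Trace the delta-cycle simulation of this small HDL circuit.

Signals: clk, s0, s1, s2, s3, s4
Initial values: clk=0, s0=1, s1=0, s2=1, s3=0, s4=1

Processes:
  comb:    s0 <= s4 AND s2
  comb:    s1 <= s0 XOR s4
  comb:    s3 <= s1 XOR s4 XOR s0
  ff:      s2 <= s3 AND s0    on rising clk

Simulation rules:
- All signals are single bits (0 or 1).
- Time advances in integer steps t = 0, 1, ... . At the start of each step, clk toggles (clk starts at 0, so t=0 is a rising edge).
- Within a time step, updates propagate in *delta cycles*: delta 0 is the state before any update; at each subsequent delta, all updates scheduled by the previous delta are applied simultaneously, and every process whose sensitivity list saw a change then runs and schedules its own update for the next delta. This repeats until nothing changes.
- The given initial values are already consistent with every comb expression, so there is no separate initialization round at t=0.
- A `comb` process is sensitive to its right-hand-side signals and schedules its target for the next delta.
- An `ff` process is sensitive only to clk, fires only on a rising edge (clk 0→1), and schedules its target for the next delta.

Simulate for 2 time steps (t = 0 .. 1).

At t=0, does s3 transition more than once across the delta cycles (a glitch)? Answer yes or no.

[bits: s2,s4,s1,clk,s3,s0]
t=0: Δ0=110001 Δ1=110101 Δ2=010101 Δ3=010100 Δ4=011110 Δ5=011100 | 5Δ
t=1: Δ0=011100 Δ1=011000 | 1Δ

yes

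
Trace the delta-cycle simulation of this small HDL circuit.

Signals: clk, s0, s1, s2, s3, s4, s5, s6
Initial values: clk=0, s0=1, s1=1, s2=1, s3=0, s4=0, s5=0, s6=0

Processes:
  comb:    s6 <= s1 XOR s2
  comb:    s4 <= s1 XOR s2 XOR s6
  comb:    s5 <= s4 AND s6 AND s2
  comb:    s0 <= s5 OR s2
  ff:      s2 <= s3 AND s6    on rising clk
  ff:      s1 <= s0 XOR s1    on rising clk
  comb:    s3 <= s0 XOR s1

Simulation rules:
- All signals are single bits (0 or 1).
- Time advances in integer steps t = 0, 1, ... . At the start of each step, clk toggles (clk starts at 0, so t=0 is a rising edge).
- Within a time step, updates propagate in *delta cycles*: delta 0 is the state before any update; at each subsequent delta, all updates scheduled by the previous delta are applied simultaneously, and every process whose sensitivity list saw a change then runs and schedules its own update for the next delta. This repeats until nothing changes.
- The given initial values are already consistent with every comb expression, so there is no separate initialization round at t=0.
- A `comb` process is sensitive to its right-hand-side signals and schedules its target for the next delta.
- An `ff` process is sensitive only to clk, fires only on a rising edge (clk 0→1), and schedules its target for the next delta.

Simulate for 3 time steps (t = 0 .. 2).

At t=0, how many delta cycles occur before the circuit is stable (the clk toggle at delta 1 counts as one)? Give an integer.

4

t0.Δ0 s2=1 s6=0 s3=0 s5=0 s0=1 s4=0 s1=1 clk=0
t0.Δ1 s2=1 s6=0 s3=0 s5=0 s0=1 s4=0 s1=1 clk=1
t0.Δ2 s2=0 s6=0 s3=0 s5=0 s0=1 s4=0 s1=0 clk=1
t0.Δ3 s2=0 s6=0 s3=1 s5=0 s0=0 s4=0 s1=0 clk=1
t0.Δ4 s2=0 s6=0 s3=0 s5=0 s0=0 s4=0 s1=0 clk=1
t1.Δ0 s2=0 s6=0 s3=0 s5=0 s0=0 s4=0 s1=0 clk=1
t1.Δ1 s2=0 s6=0 s3=0 s5=0 s0=0 s4=0 s1=0 clk=0
t2.Δ0 s2=0 s6=0 s3=0 s5=0 s0=0 s4=0 s1=0 clk=0
t2.Δ1 s2=0 s6=0 s3=0 s5=0 s0=0 s4=0 s1=0 clk=1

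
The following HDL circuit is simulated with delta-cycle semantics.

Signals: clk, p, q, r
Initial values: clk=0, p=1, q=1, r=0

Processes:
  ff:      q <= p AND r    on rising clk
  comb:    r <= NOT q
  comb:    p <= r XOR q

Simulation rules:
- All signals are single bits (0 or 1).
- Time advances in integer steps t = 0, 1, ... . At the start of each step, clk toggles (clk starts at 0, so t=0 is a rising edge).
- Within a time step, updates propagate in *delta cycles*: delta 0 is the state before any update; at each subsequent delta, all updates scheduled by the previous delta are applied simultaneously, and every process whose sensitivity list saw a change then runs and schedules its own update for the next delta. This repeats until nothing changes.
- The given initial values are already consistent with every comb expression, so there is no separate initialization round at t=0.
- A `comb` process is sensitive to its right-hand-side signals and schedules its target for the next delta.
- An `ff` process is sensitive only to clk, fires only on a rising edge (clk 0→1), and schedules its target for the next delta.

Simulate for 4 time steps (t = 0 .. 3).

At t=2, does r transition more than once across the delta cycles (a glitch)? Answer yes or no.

no

t=0 Δ0: clk=0 r=0 q=1 p=1
  Δ1: clk:0→1
  Δ2: q:1→0
  Δ3: r:0→1, p:1→0
  Δ4: p:0→1
  (4Δ to stable)
t=1 Δ0: clk=1 r=1 q=0 p=1
  Δ1: clk:1→0
  (1Δ to stable)
t=2 Δ0: clk=0 r=1 q=0 p=1
  Δ1: clk:0→1
  Δ2: q:0→1
  Δ3: r:1→0, p:1→0
  Δ4: p:0→1
  (4Δ to stable)
t=3 Δ0: clk=1 r=0 q=1 p=1
  Δ1: clk:1→0
  (1Δ to stable)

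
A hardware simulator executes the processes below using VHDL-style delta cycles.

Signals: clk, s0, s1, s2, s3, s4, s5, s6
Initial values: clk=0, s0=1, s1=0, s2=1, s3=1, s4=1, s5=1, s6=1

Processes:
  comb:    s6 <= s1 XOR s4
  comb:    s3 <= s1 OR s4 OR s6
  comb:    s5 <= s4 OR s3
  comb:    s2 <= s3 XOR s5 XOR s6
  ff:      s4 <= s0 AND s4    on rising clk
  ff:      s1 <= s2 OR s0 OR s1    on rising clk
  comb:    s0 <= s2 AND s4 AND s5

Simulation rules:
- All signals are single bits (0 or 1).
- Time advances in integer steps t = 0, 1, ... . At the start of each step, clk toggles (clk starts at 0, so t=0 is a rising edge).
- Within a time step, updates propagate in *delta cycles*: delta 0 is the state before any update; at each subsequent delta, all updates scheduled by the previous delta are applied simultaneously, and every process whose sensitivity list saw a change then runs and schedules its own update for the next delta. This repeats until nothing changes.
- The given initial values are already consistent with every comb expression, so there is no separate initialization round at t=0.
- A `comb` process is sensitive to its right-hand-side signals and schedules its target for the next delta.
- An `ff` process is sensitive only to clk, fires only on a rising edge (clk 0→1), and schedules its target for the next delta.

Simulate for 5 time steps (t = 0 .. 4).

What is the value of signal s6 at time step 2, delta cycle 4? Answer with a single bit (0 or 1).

1

t0.Δ0 s6=1 s0=1 clk=0 s4=1 s5=1 s1=0 s3=1 s2=1
t0.Δ1 s6=1 s0=1 clk=1 s4=1 s5=1 s1=0 s3=1 s2=1
t0.Δ2 s6=1 s0=1 clk=1 s4=1 s5=1 s1=1 s3=1 s2=1
t0.Δ3 s6=0 s0=1 clk=1 s4=1 s5=1 s1=1 s3=1 s2=1
t0.Δ4 s6=0 s0=1 clk=1 s4=1 s5=1 s1=1 s3=1 s2=0
t0.Δ5 s6=0 s0=0 clk=1 s4=1 s5=1 s1=1 s3=1 s2=0
t1.Δ0 s6=0 s0=0 clk=1 s4=1 s5=1 s1=1 s3=1 s2=0
t1.Δ1 s6=0 s0=0 clk=0 s4=1 s5=1 s1=1 s3=1 s2=0
t2.Δ0 s6=0 s0=0 clk=0 s4=1 s5=1 s1=1 s3=1 s2=0
t2.Δ1 s6=0 s0=0 clk=1 s4=1 s5=1 s1=1 s3=1 s2=0
t2.Δ2 s6=0 s0=0 clk=1 s4=0 s5=1 s1=1 s3=1 s2=0
t2.Δ3 s6=1 s0=0 clk=1 s4=0 s5=1 s1=1 s3=1 s2=0
t2.Δ4 s6=1 s0=0 clk=1 s4=0 s5=1 s1=1 s3=1 s2=1
t3.Δ0 s6=1 s0=0 clk=1 s4=0 s5=1 s1=1 s3=1 s2=1
t3.Δ1 s6=1 s0=0 clk=0 s4=0 s5=1 s1=1 s3=1 s2=1
t4.Δ0 s6=1 s0=0 clk=0 s4=0 s5=1 s1=1 s3=1 s2=1
t4.Δ1 s6=1 s0=0 clk=1 s4=0 s5=1 s1=1 s3=1 s2=1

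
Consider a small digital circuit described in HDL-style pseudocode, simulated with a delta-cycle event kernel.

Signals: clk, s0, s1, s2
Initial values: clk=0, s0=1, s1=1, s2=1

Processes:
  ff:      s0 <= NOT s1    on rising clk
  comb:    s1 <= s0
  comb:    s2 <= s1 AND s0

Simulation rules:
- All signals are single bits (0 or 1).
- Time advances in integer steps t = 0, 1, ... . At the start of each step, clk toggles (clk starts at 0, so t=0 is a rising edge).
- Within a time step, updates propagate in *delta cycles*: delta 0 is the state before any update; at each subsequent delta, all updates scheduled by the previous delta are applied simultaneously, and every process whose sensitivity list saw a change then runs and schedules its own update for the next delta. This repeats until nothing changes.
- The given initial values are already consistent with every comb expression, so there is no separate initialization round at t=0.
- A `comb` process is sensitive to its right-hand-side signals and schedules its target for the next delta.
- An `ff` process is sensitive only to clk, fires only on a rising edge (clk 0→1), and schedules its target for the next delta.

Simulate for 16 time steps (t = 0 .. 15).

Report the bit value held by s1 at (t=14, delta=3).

1

[bits: s0,s1,s2,clk]
t=0: Δ0=1110 Δ1=1111 Δ2=0111 Δ3=0001 | 3Δ
t=1: Δ0=0001 Δ1=0000 | 1Δ
t=2: Δ0=0000 Δ1=0001 Δ2=1001 Δ3=1101 Δ4=1111 | 4Δ
t=3: Δ0=1111 Δ1=1110 | 1Δ
t=4: Δ0=1110 Δ1=1111 Δ2=0111 Δ3=0001 | 3Δ
t=5: Δ0=0001 Δ1=0000 | 1Δ
t=6: Δ0=0000 Δ1=0001 Δ2=1001 Δ3=1101 Δ4=1111 | 4Δ
t=7: Δ0=1111 Δ1=1110 | 1Δ
t=8: Δ0=1110 Δ1=1111 Δ2=0111 Δ3=0001 | 3Δ
t=9: Δ0=0001 Δ1=0000 | 1Δ
t=10: Δ0=0000 Δ1=0001 Δ2=1001 Δ3=1101 Δ4=1111 | 4Δ
t=11: Δ0=1111 Δ1=1110 | 1Δ
t=12: Δ0=1110 Δ1=1111 Δ2=0111 Δ3=0001 | 3Δ
t=13: Δ0=0001 Δ1=0000 | 1Δ
t=14: Δ0=0000 Δ1=0001 Δ2=1001 Δ3=1101 Δ4=1111 | 4Δ
t=15: Δ0=1111 Δ1=1110 | 1Δ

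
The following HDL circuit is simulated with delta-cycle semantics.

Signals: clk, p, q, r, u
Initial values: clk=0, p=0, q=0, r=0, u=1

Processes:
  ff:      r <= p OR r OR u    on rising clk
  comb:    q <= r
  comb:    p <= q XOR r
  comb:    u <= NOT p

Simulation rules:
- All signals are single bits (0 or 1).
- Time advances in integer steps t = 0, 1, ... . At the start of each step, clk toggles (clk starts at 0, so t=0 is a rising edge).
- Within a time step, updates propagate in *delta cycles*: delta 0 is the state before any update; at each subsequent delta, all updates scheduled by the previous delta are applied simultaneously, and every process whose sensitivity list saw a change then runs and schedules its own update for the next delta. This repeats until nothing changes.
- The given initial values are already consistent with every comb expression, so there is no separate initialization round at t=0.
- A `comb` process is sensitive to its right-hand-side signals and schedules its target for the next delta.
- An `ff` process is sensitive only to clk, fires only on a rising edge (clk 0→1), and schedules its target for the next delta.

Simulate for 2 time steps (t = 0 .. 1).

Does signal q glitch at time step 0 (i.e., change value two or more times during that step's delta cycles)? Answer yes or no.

no

t0.Δ0 r=0 q=0 p=0 clk=0 u=1
t0.Δ1 r=0 q=0 p=0 clk=1 u=1
t0.Δ2 r=1 q=0 p=0 clk=1 u=1
t0.Δ3 r=1 q=1 p=1 clk=1 u=1
t0.Δ4 r=1 q=1 p=0 clk=1 u=0
t0.Δ5 r=1 q=1 p=0 clk=1 u=1
t1.Δ0 r=1 q=1 p=0 clk=1 u=1
t1.Δ1 r=1 q=1 p=0 clk=0 u=1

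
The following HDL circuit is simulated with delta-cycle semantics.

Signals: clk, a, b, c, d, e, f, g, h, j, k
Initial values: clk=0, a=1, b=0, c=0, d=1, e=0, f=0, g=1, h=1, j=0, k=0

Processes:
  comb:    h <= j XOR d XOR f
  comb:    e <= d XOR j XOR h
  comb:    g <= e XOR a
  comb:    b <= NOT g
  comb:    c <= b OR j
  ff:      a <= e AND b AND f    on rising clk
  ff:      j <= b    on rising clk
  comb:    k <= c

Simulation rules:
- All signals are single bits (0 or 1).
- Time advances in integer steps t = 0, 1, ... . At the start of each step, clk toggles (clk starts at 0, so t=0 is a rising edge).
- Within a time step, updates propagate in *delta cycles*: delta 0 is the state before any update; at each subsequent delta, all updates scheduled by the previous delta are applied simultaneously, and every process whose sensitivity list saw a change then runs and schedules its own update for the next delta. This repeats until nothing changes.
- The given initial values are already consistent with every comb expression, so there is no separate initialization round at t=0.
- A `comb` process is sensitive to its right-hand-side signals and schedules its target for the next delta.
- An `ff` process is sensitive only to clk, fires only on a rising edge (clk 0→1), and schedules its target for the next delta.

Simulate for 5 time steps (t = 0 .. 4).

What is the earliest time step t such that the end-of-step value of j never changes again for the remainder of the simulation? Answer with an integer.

[bits: c,j,d,a,k,e,g,b,f,h,clk]
t=0: Δ0=00110010010 Δ1=00110010011 Δ2=00100010011 Δ3=00100000011 Δ4=00100001011 Δ5=10100001011 Δ6=10101001011 | 6Δ
t=1: Δ0=10101001011 Δ1=10101001010 | 1Δ
t=2: Δ0=10101001010 Δ1=10101001011 Δ2=11101001011 Δ3=11101101001 Δ4=11101011001 Δ5=11101000001 Δ6=11101001001 | 6Δ
t=3: Δ0=11101001001 Δ1=11101001000 | 1Δ
t=4: Δ0=11101001000 Δ1=11101001001 | 1Δ

2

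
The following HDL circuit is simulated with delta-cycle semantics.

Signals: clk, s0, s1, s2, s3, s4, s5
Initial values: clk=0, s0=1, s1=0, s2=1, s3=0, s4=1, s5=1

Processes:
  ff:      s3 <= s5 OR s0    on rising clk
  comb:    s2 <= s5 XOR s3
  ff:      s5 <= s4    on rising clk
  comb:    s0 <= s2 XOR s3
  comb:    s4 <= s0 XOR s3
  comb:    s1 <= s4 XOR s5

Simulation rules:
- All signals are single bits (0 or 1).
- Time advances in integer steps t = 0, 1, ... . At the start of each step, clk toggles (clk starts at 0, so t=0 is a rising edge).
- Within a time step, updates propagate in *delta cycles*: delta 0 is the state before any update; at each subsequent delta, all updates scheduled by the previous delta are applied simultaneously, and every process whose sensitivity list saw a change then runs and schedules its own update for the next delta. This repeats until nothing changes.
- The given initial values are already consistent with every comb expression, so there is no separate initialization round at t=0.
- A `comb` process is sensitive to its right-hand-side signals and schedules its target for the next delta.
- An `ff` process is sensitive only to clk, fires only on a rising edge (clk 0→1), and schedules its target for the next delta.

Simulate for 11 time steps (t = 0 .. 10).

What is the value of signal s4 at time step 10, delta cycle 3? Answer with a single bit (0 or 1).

0

t=0 Δ0: s3=0 s2=1 s1=0 s4=1 s5=1 clk=0 s0=1
  Δ1: clk:0→1
  Δ2: s3:0→1
  Δ3: s2:1→0, s4:1→0, s0:1→0
  Δ4: s1:0→1, s4:0→1, s0:0→1
  Δ5: s1:1→0, s4:1→0
  Δ6: s1:0→1
  (6Δ to stable)
t=1 Δ0: s3=1 s2=0 s1=1 s4=0 s5=1 clk=1 s0=1
  Δ1: clk:1→0
  (1Δ to stable)
t=2 Δ0: s3=1 s2=0 s1=1 s4=0 s5=1 clk=0 s0=1
  Δ1: clk:0→1
  Δ2: s5:1→0
  Δ3: s2:0→1, s1:1→0
  Δ4: s0:1→0
  Δ5: s4:0→1
  Δ6: s1:0→1
  (6Δ to stable)
t=3 Δ0: s3=1 s2=1 s1=1 s4=1 s5=0 clk=1 s0=0
  Δ1: clk:1→0
  (1Δ to stable)
t=4 Δ0: s3=1 s2=1 s1=1 s4=1 s5=0 clk=0 s0=0
  Δ1: clk:0→1
  Δ2: s3:1→0, s5:0→1
  Δ3: s1:1→0, s4:1→0, s0:0→1
  Δ4: s1:0→1, s4:0→1
  Δ5: s1:1→0
  (5Δ to stable)
t=5 Δ0: s3=0 s2=1 s1=0 s4=1 s5=1 clk=1 s0=1
  Δ1: clk:1→0
  (1Δ to stable)
t=6 Δ0: s3=0 s2=1 s1=0 s4=1 s5=1 clk=0 s0=1
  Δ1: clk:0→1
  Δ2: s3:0→1
  Δ3: s2:1→0, s4:1→0, s0:1→0
  Δ4: s1:0→1, s4:0→1, s0:0→1
  Δ5: s1:1→0, s4:1→0
  Δ6: s1:0→1
  (6Δ to stable)
t=7 Δ0: s3=1 s2=0 s1=1 s4=0 s5=1 clk=1 s0=1
  Δ1: clk:1→0
  (1Δ to stable)
t=8 Δ0: s3=1 s2=0 s1=1 s4=0 s5=1 clk=0 s0=1
  Δ1: clk:0→1
  Δ2: s5:1→0
  Δ3: s2:0→1, s1:1→0
  Δ4: s0:1→0
  Δ5: s4:0→1
  Δ6: s1:0→1
  (6Δ to stable)
t=9 Δ0: s3=1 s2=1 s1=1 s4=1 s5=0 clk=1 s0=0
  Δ1: clk:1→0
  (1Δ to stable)
t=10 Δ0: s3=1 s2=1 s1=1 s4=1 s5=0 clk=0 s0=0
  Δ1: clk:0→1
  Δ2: s3:1→0, s5:0→1
  Δ3: s1:1→0, s4:1→0, s0:0→1
  Δ4: s1:0→1, s4:0→1
  Δ5: s1:1→0
  (5Δ to stable)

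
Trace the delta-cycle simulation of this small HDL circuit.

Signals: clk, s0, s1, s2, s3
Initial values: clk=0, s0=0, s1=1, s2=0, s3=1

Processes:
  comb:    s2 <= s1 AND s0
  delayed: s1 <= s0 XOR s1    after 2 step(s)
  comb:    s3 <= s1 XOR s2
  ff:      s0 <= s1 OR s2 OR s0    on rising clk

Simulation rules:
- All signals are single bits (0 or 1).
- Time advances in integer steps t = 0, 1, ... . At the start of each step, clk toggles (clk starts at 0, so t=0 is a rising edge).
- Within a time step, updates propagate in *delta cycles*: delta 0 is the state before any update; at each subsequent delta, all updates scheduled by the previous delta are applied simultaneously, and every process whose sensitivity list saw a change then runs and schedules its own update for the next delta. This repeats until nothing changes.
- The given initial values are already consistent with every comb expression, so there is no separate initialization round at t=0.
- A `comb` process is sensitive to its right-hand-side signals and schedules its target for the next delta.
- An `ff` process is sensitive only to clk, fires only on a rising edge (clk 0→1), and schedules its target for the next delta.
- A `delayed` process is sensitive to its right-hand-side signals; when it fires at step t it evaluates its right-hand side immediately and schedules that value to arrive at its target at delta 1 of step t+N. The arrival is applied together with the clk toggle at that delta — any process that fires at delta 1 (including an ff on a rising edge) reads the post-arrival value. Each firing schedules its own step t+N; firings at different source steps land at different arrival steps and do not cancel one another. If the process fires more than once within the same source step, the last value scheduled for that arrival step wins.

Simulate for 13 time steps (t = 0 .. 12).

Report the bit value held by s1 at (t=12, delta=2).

[bits: s1,clk,s3,s2,s0]
t=0: Δ0=10100 Δ1=11100 Δ2=11101 Δ3=11111 Δ4=11011 | 4Δ
t=1: Δ0=11011 Δ1=10011 | 1Δ
t=2: Δ0=10011 Δ1=01011 Δ2=01101 Δ3=01001 | 3Δ
t=3: Δ0=01001 Δ1=00001 | 1Δ
t=4: Δ0=00001 Δ1=11001 Δ2=11111 Δ3=11011 | 3Δ
t=5: Δ0=11011 Δ1=10011 | 1Δ
t=6: Δ0=10011 Δ1=01011 Δ2=01101 Δ3=01001 | 3Δ
t=7: Δ0=01001 Δ1=00001 | 1Δ
t=8: Δ0=00001 Δ1=11001 Δ2=11111 Δ3=11011 | 3Δ
t=9: Δ0=11011 Δ1=10011 | 1Δ
t=10: Δ0=10011 Δ1=01011 Δ2=01101 Δ3=01001 | 3Δ
t=11: Δ0=01001 Δ1=00001 | 1Δ
t=12: Δ0=00001 Δ1=11001 Δ2=11111 Δ3=11011 | 3Δ

1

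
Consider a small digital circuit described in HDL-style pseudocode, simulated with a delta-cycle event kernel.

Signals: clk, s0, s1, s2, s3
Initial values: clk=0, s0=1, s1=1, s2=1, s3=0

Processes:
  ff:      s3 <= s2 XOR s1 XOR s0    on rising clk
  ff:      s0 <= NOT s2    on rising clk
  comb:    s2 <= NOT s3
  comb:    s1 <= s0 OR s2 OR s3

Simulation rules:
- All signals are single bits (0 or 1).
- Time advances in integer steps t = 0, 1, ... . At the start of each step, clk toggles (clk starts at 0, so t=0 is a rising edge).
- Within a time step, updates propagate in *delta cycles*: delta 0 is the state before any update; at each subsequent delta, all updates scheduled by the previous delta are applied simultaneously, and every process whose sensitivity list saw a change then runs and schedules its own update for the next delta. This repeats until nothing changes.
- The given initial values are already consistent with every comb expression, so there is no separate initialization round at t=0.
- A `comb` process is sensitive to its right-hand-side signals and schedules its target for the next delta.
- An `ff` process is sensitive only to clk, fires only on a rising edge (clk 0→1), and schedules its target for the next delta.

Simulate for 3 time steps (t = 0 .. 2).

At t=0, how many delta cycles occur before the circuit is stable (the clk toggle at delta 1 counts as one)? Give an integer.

3

t0.Δ0 s3=0 s2=1 clk=0 s1=1 s0=1
t0.Δ1 s3=0 s2=1 clk=1 s1=1 s0=1
t0.Δ2 s3=1 s2=1 clk=1 s1=1 s0=0
t0.Δ3 s3=1 s2=0 clk=1 s1=1 s0=0
t1.Δ0 s3=1 s2=0 clk=1 s1=1 s0=0
t1.Δ1 s3=1 s2=0 clk=0 s1=1 s0=0
t2.Δ0 s3=1 s2=0 clk=0 s1=1 s0=0
t2.Δ1 s3=1 s2=0 clk=1 s1=1 s0=0
t2.Δ2 s3=1 s2=0 clk=1 s1=1 s0=1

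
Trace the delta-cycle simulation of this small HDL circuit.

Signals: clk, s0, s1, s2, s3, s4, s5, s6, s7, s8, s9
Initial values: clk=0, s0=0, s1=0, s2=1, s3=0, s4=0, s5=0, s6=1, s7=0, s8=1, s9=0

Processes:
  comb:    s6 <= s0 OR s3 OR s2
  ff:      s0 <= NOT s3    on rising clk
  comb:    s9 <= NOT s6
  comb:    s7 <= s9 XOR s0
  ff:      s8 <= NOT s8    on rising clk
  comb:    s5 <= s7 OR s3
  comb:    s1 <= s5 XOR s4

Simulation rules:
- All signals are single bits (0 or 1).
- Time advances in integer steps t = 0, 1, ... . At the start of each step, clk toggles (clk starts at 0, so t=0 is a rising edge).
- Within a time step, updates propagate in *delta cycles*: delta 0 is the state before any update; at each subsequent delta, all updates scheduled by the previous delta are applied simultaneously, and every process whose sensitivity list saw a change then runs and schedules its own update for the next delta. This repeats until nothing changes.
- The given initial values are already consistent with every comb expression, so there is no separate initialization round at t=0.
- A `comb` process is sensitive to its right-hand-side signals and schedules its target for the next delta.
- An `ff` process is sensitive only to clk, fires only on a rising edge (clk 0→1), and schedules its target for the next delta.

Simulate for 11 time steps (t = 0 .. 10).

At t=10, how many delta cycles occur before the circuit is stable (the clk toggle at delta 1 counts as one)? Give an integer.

2

t0.Δ0 s1=0 s3=0 s6=1 s4=0 s5=0 s7=0 s0=0 clk=0 s8=1 s9=0 s2=1
t0.Δ1 s1=0 s3=0 s6=1 s4=0 s5=0 s7=0 s0=0 clk=1 s8=1 s9=0 s2=1
t0.Δ2 s1=0 s3=0 s6=1 s4=0 s5=0 s7=0 s0=1 clk=1 s8=0 s9=0 s2=1
t0.Δ3 s1=0 s3=0 s6=1 s4=0 s5=0 s7=1 s0=1 clk=1 s8=0 s9=0 s2=1
t0.Δ4 s1=0 s3=0 s6=1 s4=0 s5=1 s7=1 s0=1 clk=1 s8=0 s9=0 s2=1
t0.Δ5 s1=1 s3=0 s6=1 s4=0 s5=1 s7=1 s0=1 clk=1 s8=0 s9=0 s2=1
t1.Δ0 s1=1 s3=0 s6=1 s4=0 s5=1 s7=1 s0=1 clk=1 s8=0 s9=0 s2=1
t1.Δ1 s1=1 s3=0 s6=1 s4=0 s5=1 s7=1 s0=1 clk=0 s8=0 s9=0 s2=1
t2.Δ0 s1=1 s3=0 s6=1 s4=0 s5=1 s7=1 s0=1 clk=0 s8=0 s9=0 s2=1
t2.Δ1 s1=1 s3=0 s6=1 s4=0 s5=1 s7=1 s0=1 clk=1 s8=0 s9=0 s2=1
t2.Δ2 s1=1 s3=0 s6=1 s4=0 s5=1 s7=1 s0=1 clk=1 s8=1 s9=0 s2=1
t3.Δ0 s1=1 s3=0 s6=1 s4=0 s5=1 s7=1 s0=1 clk=1 s8=1 s9=0 s2=1
t3.Δ1 s1=1 s3=0 s6=1 s4=0 s5=1 s7=1 s0=1 clk=0 s8=1 s9=0 s2=1
t4.Δ0 s1=1 s3=0 s6=1 s4=0 s5=1 s7=1 s0=1 clk=0 s8=1 s9=0 s2=1
t4.Δ1 s1=1 s3=0 s6=1 s4=0 s5=1 s7=1 s0=1 clk=1 s8=1 s9=0 s2=1
t4.Δ2 s1=1 s3=0 s6=1 s4=0 s5=1 s7=1 s0=1 clk=1 s8=0 s9=0 s2=1
t5.Δ0 s1=1 s3=0 s6=1 s4=0 s5=1 s7=1 s0=1 clk=1 s8=0 s9=0 s2=1
t5.Δ1 s1=1 s3=0 s6=1 s4=0 s5=1 s7=1 s0=1 clk=0 s8=0 s9=0 s2=1
t6.Δ0 s1=1 s3=0 s6=1 s4=0 s5=1 s7=1 s0=1 clk=0 s8=0 s9=0 s2=1
t6.Δ1 s1=1 s3=0 s6=1 s4=0 s5=1 s7=1 s0=1 clk=1 s8=0 s9=0 s2=1
t6.Δ2 s1=1 s3=0 s6=1 s4=0 s5=1 s7=1 s0=1 clk=1 s8=1 s9=0 s2=1
t7.Δ0 s1=1 s3=0 s6=1 s4=0 s5=1 s7=1 s0=1 clk=1 s8=1 s9=0 s2=1
t7.Δ1 s1=1 s3=0 s6=1 s4=0 s5=1 s7=1 s0=1 clk=0 s8=1 s9=0 s2=1
t8.Δ0 s1=1 s3=0 s6=1 s4=0 s5=1 s7=1 s0=1 clk=0 s8=1 s9=0 s2=1
t8.Δ1 s1=1 s3=0 s6=1 s4=0 s5=1 s7=1 s0=1 clk=1 s8=1 s9=0 s2=1
t8.Δ2 s1=1 s3=0 s6=1 s4=0 s5=1 s7=1 s0=1 clk=1 s8=0 s9=0 s2=1
t9.Δ0 s1=1 s3=0 s6=1 s4=0 s5=1 s7=1 s0=1 clk=1 s8=0 s9=0 s2=1
t9.Δ1 s1=1 s3=0 s6=1 s4=0 s5=1 s7=1 s0=1 clk=0 s8=0 s9=0 s2=1
t10.Δ0 s1=1 s3=0 s6=1 s4=0 s5=1 s7=1 s0=1 clk=0 s8=0 s9=0 s2=1
t10.Δ1 s1=1 s3=0 s6=1 s4=0 s5=1 s7=1 s0=1 clk=1 s8=0 s9=0 s2=1
t10.Δ2 s1=1 s3=0 s6=1 s4=0 s5=1 s7=1 s0=1 clk=1 s8=1 s9=0 s2=1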